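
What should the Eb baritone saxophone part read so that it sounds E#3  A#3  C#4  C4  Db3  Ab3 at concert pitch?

The Eb baritone saxophone sounds a major thirteenth below written, so the written part must be a major thirteenth above concert — transpose each note up.
E#3 becomes C##5
A#3 becomes F##5
C#4 becomes A#5
C4 becomes A5
Db3 becomes Bb4
Ab3 becomes F5

C##5 F##5 A#5 A5 Bb4 F5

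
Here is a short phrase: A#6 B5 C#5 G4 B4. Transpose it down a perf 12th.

A#6: a twelfth down reaches D, and 19 semitones makes it D#5.
B5: a twelfth down reaches E, and 19 semitones makes it E4.
C#5: a twelfth down reaches F, and 19 semitones makes it F#3.
G4: a twelfth down reaches C, and 19 semitones makes it C3.
B4: a twelfth down reaches E, and 19 semitones makes it E3.

D#5 E4 F#3 C3 E3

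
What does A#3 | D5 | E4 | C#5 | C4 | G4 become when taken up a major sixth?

F##4 B5 C#5 A#5 A4 E5

A#3 -> F##4
D5 -> B5
E4 -> C#5
C#5 -> A#5
C4 -> A4
G4 -> E5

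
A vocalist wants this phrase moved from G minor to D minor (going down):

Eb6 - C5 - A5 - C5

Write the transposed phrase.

Bb5 G4 E5 G4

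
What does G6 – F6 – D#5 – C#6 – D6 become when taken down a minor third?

E6 D6 B#4 A#5 B5

A minor third down from G6 gives E6.
F6: a third down reaches D, and 3 semitones makes it D6.
A minor third down from D#5 gives B#4.
C#6 down a minor third is A#5.
D6: a third down reaches B, and 3 semitones makes it B5.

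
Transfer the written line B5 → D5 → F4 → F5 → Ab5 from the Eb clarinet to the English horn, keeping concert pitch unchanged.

A6 C6 Eb5 Eb6 Gb6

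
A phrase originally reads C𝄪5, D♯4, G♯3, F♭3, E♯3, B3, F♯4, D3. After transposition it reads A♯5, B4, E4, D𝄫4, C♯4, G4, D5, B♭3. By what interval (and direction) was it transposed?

Take the first pair: C##5 → A#5. C to A spans 6 letter names, so the interval is some kind of sixth.
C##5 to A#5 is 8 semitones, which makes it a minor sixth; the second version is higher, so the direction is up.
Checking another pair — D3 → Bb3 — gives the same interval.

up a minor sixth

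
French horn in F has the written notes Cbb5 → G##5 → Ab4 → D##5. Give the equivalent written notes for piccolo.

First find concert pitch: the French horn in F sounds a perfect fifth below written, so Cbb5 G##5 Ab4 D##5 sounds Fbb4 C##5 Db4 G##4.
Then write for piccolo: it sounds a perfect octave above written, so the part must be a perfect octave below concert.
Fbb4 → Fbb3
C##5 → C##4
Db4 → Db3
G##4 → G##3

Fbb3 C##4 Db3 G##3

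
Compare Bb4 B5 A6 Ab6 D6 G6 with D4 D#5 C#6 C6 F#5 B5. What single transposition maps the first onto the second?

From Bb4 to D4 is 6 letter names — a sixth of some quality.
D4 to Bb4 is 8 semitones, which makes it a minor sixth; the second version is lower, so the direction is down.
Checking another pair — G6 → B5 — gives the same interval.

down a minor sixth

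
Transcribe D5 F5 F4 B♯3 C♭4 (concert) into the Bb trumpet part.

Written C4 sounds as Bb3 on the Bb trumpet, so concert pitches are written a major second up.
D5 to E5
F5 to G5
F4 to G4
B#3 to C##4
Cb4 to Db4

E5 G5 G4 C##4 Db4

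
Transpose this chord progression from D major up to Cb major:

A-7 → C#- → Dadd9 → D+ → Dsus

D major up to Cb major is a diminished seventh; each chord root moves by that interval while the quality stays the same.
A-7: root A up a diminished seventh → Gb, giving Gb-7.
C#-: root C# up a diminished seventh → Bb, giving Bb-.
Dadd9: root D up a diminished seventh → Cb, giving Cbadd9.
D+: root D up a diminished seventh → Cb, giving Cb+.
Dsus: root D up a diminished seventh → Cb, giving Cbsus.

Gb-7 Bb- Cbadd9 Cb+ Cbsus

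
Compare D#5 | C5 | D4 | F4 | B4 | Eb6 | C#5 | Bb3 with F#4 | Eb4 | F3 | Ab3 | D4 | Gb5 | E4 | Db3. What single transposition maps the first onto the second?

down a major sixth

From D#5 to F#4 is 6 letter names — a sixth of some quality.
F#4 to D#5 is 9 semitones, which makes it a major sixth; the second version is lower, so the direction is down.
Checking another pair — Bb3 → Db3 — gives the same interval.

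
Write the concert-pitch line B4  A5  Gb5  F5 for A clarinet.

The A clarinet sounds a minor third below written, so the written part must be a minor third above concert — transpose each note up.
B4 gives D5
A5 gives C6
Gb5 gives Bbb5
F5 gives Ab5

D5 C6 Bbb5 Ab5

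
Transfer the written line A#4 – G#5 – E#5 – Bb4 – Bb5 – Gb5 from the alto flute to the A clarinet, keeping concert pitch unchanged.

G#4 F#5 D#5 Ab4 Ab5 Fb5

First find concert pitch: the alto flute sounds a perfect fourth below written, so A#4 G#5 E#5 Bb4 Bb5 Gb5 sounds E#4 D#5 B#4 F4 F5 Db5.
Then write for A clarinet: it sounds a minor third below written, so the part must be a minor third above concert.
E#4 → G#4
D#5 → F#5
B#4 → D#5
F4 → Ab4
F5 → Ab5
Db5 → Fb5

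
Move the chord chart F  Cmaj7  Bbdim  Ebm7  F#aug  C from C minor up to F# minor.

B F#maj7 Edim Am7 B#aug F#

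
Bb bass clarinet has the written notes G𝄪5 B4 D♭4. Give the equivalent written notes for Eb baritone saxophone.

First find concert pitch: the Bb bass clarinet sounds a major ninth below written, so G𝄪5 B4 D♭4 sounds F##4 A3 Cb3.
Then write for Eb baritone saxophone: it sounds a major thirteenth below written, so the part must be a major thirteenth above concert.
F##4 → D##6
A3 → F#5
Cb3 → Ab4

D##6 F#5 Ab4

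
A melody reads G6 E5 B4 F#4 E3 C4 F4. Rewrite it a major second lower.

G6 down a major second is F6.
E5 down a major second is D5.
B4: a second down reaches A, and 2 semitones makes it A4.
F#4: a second down reaches E, and 2 semitones makes it E4.
A major second down from E3 gives D3.
C4: a second down reaches B, and 2 semitones makes it Bb3.
F4: a second down reaches E, and 2 semitones makes it Eb4.

F6 D5 A4 E4 D3 Bb3 Eb4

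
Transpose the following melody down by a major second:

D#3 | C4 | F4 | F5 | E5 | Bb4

A major second down from D#3 gives C#3.
C4 down a major second is Bb3.
F4 down a major second is Eb4.
A major second down from F5 gives Eb5.
A major second down from E5 gives D5.
Bb4: a second down reaches A, and 2 semitones makes it Ab4.

C#3 Bb3 Eb4 Eb5 D5 Ab4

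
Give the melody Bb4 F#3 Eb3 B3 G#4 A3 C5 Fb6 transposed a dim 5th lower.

Bb4 down a diminished fifth is E4.
F#3 down a diminished fifth is B#2.
A diminished fifth down from Eb3 gives A2.
A diminished fifth down from B3 gives E#3.
G#4: a fifth down reaches C, and 6 semitones makes it C##4.
A3 down a diminished fifth is D#3.
C5 down a diminished fifth is F#4.
Fb6: a fifth down reaches B, and 6 semitones makes it Bb5.

E4 B#2 A2 E#3 C##4 D#3 F#4 Bb5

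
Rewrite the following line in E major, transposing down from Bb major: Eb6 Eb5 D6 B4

From Bb down to E is a diminished fifth; apply that to each pitch.
Eb6 becomes A5
Eb5 becomes A4
D6 becomes G#5
B4 becomes E#4

A5 A4 G#5 E#4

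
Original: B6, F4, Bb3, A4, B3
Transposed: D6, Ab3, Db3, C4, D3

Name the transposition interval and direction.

down a major sixth

From B6 to D6 is 6 letter names — a sixth of some quality.
D6 to B6 is 9 semitones, which makes it a major sixth; the second version is lower, so the direction is down.
Checking another pair — B3 → D3 — gives the same interval.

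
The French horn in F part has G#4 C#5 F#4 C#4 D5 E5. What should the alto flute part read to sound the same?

F#4 B4 E4 B3 C5 D5

First find concert pitch: the French horn in F sounds a perfect fifth below written, so G#4 C#5 F#4 C#4 D5 E5 sounds C#4 F#4 B3 F#3 G4 A4.
Then write for alto flute: it sounds a perfect fourth below written, so the part must be a perfect fourth above concert.
C#4 → F#4
F#4 → B4
B3 → E4
F#3 → B3
G4 → C5
A4 → D5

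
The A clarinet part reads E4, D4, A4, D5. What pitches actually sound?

C#4 B3 F#4 B4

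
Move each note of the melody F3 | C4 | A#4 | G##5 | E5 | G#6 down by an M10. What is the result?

Db2 Ab2 F#3 E#4 C4 E5

F3: a tenth down reaches D, and 16 semitones makes it Db2.
C4: a tenth down reaches A, and 16 semitones makes it Ab2.
A major tenth down from A#4 gives F#3.
G##5: a tenth down reaches E, and 16 semitones makes it E#4.
E5 down a major tenth is C4.
G#6: a tenth down reaches E, and 16 semitones makes it E5.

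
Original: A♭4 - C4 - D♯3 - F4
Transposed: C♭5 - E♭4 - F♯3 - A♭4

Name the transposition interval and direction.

From Ab4 to Cb5 is 3 letter names — a third of some quality.
Ab4 to Cb5 is 3 semitones, which makes it a minor third; the second version is higher, so the direction is up.
Checking another pair — F4 → Ab4 — gives the same interval.

up a minor third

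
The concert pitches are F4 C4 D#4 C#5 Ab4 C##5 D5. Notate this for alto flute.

Written C4 sounds as G3 on the alto flute, so concert pitches are written a perfect fourth up.
F4 gives Bb4
C4 gives F4
D#4 gives G#4
C#5 gives F#5
Ab4 gives Db5
C##5 gives F##5
D5 gives G5

Bb4 F4 G#4 F#5 Db5 F##5 G5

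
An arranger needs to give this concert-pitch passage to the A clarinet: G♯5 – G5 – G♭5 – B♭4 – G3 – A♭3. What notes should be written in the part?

B5 Bb5 Bbb5 Db5 Bb3 Cb4

Written C4 sounds as A3 on the A clarinet, so concert pitches are written a minor third up.
G#5 gives B5
G5 gives Bb5
Gb5 gives Bbb5
Bb4 gives Db5
G3 gives Bb3
Ab3 gives Cb4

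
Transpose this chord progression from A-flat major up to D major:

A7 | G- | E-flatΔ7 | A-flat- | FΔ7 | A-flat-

D#7 C#- AΔ7 D- BΔ7 D-

A-flat major up to D major is an augmented fourth; each chord root moves by that interval while the quality stays the same.
A7: root A up an augmented fourth → D#, giving D#7.
G-: root G up an augmented fourth → C#, giving C#-.
E-flatΔ7: root E-flat up an augmented fourth → A, giving AΔ7.
A-flat-: root A-flat up an augmented fourth → D, giving D-.
FΔ7: root F up an augmented fourth → B, giving BΔ7.
A-flat-: root A-flat up an augmented fourth → D, giving D-.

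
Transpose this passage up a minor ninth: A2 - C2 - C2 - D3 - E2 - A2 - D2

Bb3 Db3 Db3 Eb4 F3 Bb3 Eb3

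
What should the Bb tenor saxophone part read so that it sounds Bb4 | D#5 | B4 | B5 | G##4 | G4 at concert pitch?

C6 E#6 C#6 C#7 A##5 A5

The Bb tenor saxophone sounds a major ninth below written, so the written part must be a major ninth above concert — transpose each note up.
Bb4 -> C6
D#5 -> E#6
B4 -> C#6
B5 -> C#7
G##4 -> A##5
G4 -> A5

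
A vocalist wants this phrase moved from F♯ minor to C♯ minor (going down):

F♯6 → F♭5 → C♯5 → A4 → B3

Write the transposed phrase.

C#6 Cb5 G#4 E4 F#3

F♯ minor to C♯ minor down is a perfect fourth, so every note moves down by that interval.
F#6 to C#6
Fb5 to Cb5
C#5 to G#4
A4 to E4
B3 to F#3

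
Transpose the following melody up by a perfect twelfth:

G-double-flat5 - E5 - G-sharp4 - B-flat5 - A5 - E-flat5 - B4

Dbb7 B6 D#6 F7 E7 Bb6 F#6

Gbb5 to Dbb7
E5 to B6
G#4 to D#6
Bb5 to F7
A5 to E7
Eb5 to Bb6
B4 to F#6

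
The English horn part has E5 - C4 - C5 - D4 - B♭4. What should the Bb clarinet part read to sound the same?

First find concert pitch: the English horn sounds a perfect fifth below written, so E5 C4 C5 D4 B♭4 sounds A4 F3 F4 G3 Eb4.
Then write for Bb clarinet: it sounds a major second below written, so the part must be a major second above concert.
A4 → B4
F3 → G3
F4 → G4
G3 → A3
Eb4 → F4

B4 G3 G4 A3 F4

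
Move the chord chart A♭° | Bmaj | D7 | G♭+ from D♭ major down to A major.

D♭ major down to A major is a diminished fourth; each chord root moves by that interval while the quality stays the same.
A♭°: root A♭ down a diminished fourth → E, giving E°.
Bmaj: root B down a diminished fourth → F##, giving F##maj.
D7: root D down a diminished fourth → A#, giving A#7.
G♭+: root G♭ down a diminished fourth → D, giving D+.

E° F##maj A#7 D+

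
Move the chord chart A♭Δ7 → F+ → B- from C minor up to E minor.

CΔ7 A+ D#-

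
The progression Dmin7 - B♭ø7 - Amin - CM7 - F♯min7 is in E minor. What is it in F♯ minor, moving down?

Emin7 Cø7 Bmin DM7 G#min7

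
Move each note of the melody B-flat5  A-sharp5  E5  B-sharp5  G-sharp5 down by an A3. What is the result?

Gbb5 F5 Cb5 G5 Eb5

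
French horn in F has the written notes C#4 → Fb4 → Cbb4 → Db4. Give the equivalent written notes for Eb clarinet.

D#3 Gb3 Dbb3 Eb3

First find concert pitch: the French horn in F sounds a perfect fifth below written, so C#4 Fb4 Cbb4 Db4 sounds F#3 Bbb3 Fbb3 Gb3.
Then write for Eb clarinet: it sounds a minor third above written, so the part must be a minor third below concert.
F#3 → D#3
Bbb3 → Gb3
Fbb3 → Dbb3
Gb3 → Eb3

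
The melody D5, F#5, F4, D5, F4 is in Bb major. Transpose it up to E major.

From Bb up to E is an augmented fourth; apply that to each pitch.
D5 -> G#5
F#5 -> B#5
F4 -> B4
D5 -> G#5
F4 -> B4

G#5 B#5 B4 G#5 B4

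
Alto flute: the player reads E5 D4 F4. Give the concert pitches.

B4 A3 C4

The alto flute sounds a perfect fourth below written, so transpose each written note down a perfect fourth.
E5 gives B4
D4 gives A3
F4 gives C4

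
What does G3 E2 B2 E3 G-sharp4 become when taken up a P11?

C5 A3 E4 A4 C#6

G3 becomes C5
E2 becomes A3
B2 becomes E4
E3 becomes A4
G#4 becomes C#6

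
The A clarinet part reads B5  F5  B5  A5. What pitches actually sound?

G#5 D5 G#5 F#5

Written C4 on the A clarinet sounds as A3, a minor third lower; apply that shift to every note.
B5 → G#5
F5 → D5
B5 → G#5
A5 → F#5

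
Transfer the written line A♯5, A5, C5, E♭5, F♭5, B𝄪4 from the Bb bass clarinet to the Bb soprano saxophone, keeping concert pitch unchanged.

A#4 A4 C4 Eb4 Fb4 B##3

First find concert pitch: the Bb bass clarinet sounds a major ninth below written, so A♯5 A5 C5 E♭5 F♭5 B𝄪4 sounds G#4 G4 Bb3 Db4 Ebb4 A##3.
Then write for Bb soprano saxophone: it sounds a major second below written, so the part must be a major second above concert.
G#4 → A#4
G4 → A4
Bb3 → C4
Db4 → Eb4
Ebb4 → Fb4
A##3 → B##3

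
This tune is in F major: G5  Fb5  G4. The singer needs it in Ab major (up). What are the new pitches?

Bb5 Abb5 Bb4

F major to Ab major up is a minor third, so every note moves up by that interval.
G5 gives Bb5
Fb5 gives Abb5
G4 gives Bb4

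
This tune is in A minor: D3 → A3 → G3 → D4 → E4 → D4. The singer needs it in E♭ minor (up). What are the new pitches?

From A up to E♭ is a diminished fifth; apply that to each pitch.
D3 gives Ab3
A3 gives Eb4
G3 gives Db4
D4 gives Ab4
E4 gives Bb4
D4 gives Ab4

Ab3 Eb4 Db4 Ab4 Bb4 Ab4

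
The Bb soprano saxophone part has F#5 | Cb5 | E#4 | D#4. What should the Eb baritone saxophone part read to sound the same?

First find concert pitch: the Bb soprano saxophone sounds a major second below written, so F#5 Cb5 E#4 D#4 sounds E5 Bbb4 D#4 C#4.
Then write for Eb baritone saxophone: it sounds a major thirteenth below written, so the part must be a major thirteenth above concert.
E5 → C#7
Bbb4 → Gb6
D#4 → B#5
C#4 → A#5

C#7 Gb6 B#5 A#5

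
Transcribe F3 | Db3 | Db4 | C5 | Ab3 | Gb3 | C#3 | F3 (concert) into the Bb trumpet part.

G3 Eb3 Eb4 D5 Bb3 Ab3 D#3 G3

The Bb trumpet sounds a major second below written, so the written part must be a major second above concert — transpose each note up.
F3 gives G3
Db3 gives Eb3
Db4 gives Eb4
C5 gives D5
Ab3 gives Bb3
Gb3 gives Ab3
C#3 gives D#3
F3 gives G3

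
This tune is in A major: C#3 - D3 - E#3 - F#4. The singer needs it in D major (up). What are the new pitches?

F#3 G3 A#3 B4

A major to D major up is a perfect fourth, so every note moves up by that interval.
C#3 → F#3
D3 → G3
E#3 → A#3
F#4 → B4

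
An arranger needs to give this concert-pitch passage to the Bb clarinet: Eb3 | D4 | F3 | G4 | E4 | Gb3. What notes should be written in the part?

F3 E4 G3 A4 F#4 Ab3

Written C4 sounds as Bb3 on the Bb clarinet, so concert pitches are written a major second up.
Eb3 becomes F3
D4 becomes E4
F3 becomes G3
G4 becomes A4
E4 becomes F#4
Gb3 becomes Ab3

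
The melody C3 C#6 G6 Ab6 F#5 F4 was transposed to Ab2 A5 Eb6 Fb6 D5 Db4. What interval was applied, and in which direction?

down a major third

Take the first pair: C3 → Ab2. C to A spans 3 letter names, so the interval is some kind of third.
Ab2 to C3 is 4 semitones, which makes it a major third; the second version is lower, so the direction is down.
Checking another pair — F4 → Db4 — gives the same interval.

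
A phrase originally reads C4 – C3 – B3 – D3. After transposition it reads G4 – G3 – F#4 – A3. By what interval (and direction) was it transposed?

up a perfect fifth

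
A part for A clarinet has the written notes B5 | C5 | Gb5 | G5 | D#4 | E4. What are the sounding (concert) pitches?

G#5 A4 Eb5 E5 B#3 C#4

The A clarinet sounds a minor third below written, so transpose each written note down a minor third.
B5 becomes G#5
C5 becomes A4
Gb5 becomes Eb5
G5 becomes E5
D#4 becomes B#3
E4 becomes C#4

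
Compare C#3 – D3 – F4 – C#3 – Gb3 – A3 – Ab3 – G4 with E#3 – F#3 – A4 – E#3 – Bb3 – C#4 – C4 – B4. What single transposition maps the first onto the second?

up a major third

From C#3 to E#3 is 3 letter names — a third of some quality.
C#3 to E#3 is 4 semitones, which makes it a major third; the second version is higher, so the direction is up.
Checking another pair — G4 → B4 — gives the same interval.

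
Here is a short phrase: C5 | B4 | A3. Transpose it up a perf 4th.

C5: a fourth up reaches F, and 5 semitones makes it F5.
A perfect fourth up from B4 gives E5.
A3 up a perfect fourth is D4.

F5 E5 D4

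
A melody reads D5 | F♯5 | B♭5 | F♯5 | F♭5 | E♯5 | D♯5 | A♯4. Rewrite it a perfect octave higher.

A perfect octave up from D5 gives D6.
F#5 up a perfect octave is F#6.
Bb5 up a perfect octave is Bb6.
F#5: an octave up reaches F, and 12 semitones makes it F#6.
Fb5: an octave up reaches F, and 12 semitones makes it Fb6.
E#5: an octave up reaches E, and 12 semitones makes it E#6.
A perfect octave up from D#5 gives D#6.
A perfect octave up from A#4 gives A#5.

D6 F#6 Bb6 F#6 Fb6 E#6 D#6 A#5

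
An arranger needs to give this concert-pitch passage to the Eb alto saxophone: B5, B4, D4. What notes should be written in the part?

The Eb alto saxophone sounds a major sixth below written, so the written part must be a major sixth above concert — transpose each note up.
B5 becomes G#6
B4 becomes G#5
D4 becomes B4

G#6 G#5 B4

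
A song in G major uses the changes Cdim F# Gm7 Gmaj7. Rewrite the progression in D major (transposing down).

G major down to D major is a perfect fourth; each chord root moves by that interval while the quality stays the same.
Cdim: root C down a perfect fourth → G, giving Gdim.
F#: root F# down a perfect fourth → C#, giving C#.
Gm7: root G down a perfect fourth → D, giving Dm7.
Gmaj7: root G down a perfect fourth → D, giving Dmaj7.

Gdim C# Dm7 Dmaj7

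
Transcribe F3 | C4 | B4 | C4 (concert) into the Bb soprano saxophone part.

G3 D4 C#5 D4

Written C4 sounds as Bb3 on the Bb soprano saxophone, so concert pitches are written a major second up.
F3 -> G3
C4 -> D4
B4 -> C#5
C4 -> D4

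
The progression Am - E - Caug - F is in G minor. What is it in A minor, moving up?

Bm F# Daug G

G minor up to A minor is a major second; each chord root moves by that interval while the quality stays the same.
Am: root A up a major second → B, giving Bm.
E: root E up a major second → F#, giving F#.
Caug: root C up a major second → D, giving Daug.
F: root F up a major second → G, giving G.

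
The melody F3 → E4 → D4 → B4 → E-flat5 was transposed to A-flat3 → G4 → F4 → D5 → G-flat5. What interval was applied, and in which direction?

Take the first pair: F3 → Ab3. F to A spans 3 letter names, so the interval is some kind of third.
F3 to Ab3 is 3 semitones, which makes it a minor third; the second version is higher, so the direction is up.
Checking another pair — Eb5 → Gb5 — gives the same interval.

up a minor third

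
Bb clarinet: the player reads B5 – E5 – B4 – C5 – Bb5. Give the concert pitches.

A5 D5 A4 Bb4 Ab5

Written C4 on the Bb clarinet sounds as Bb3, a major second lower; apply that shift to every note.
B5 gives A5
E5 gives D5
B4 gives A4
C5 gives Bb4
Bb5 gives Ab5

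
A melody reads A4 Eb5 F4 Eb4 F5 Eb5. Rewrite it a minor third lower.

F#4 C5 D4 C4 D5 C5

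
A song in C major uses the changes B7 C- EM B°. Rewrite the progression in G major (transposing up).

C major up to G major is a perfect fifth; each chord root moves by that interval while the quality stays the same.
B7: root B up a perfect fifth → F#, giving F#7.
C-: root C up a perfect fifth → G, giving G-.
EM: root E up a perfect fifth → B, giving BM.
B°: root B up a perfect fifth → F#, giving F#°.

F#7 G- BM F#°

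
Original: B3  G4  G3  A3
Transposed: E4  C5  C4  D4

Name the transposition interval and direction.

From B3 to E4 is 4 letter names — a fourth of some quality.
B3 to E4 is 5 semitones, which makes it a perfect fourth; the second version is higher, so the direction is up.
Checking another pair — A3 → D4 — gives the same interval.

up a perfect fourth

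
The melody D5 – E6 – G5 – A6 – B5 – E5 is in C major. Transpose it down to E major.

F#4 G#5 B4 C#6 D#5 G#4

C major to E major down is a minor sixth, so every note moves down by that interval.
D5 becomes F#4
E6 becomes G#5
G5 becomes B4
A6 becomes C#6
B5 becomes D#5
E5 becomes G#4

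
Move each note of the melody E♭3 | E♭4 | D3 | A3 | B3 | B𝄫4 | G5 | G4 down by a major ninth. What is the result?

Db2 Db3 C2 G2 A2 Abb3 F4 F3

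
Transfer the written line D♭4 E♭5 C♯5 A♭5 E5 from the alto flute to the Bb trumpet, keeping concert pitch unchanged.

First find concert pitch: the alto flute sounds a perfect fourth below written, so D♭4 E♭5 C♯5 A♭5 E5 sounds Ab3 Bb4 G#4 Eb5 B4.
Then write for Bb trumpet: it sounds a major second below written, so the part must be a major second above concert.
Ab3 → Bb3
Bb4 → C5
G#4 → A#4
Eb5 → F5
B4 → C#5

Bb3 C5 A#4 F5 C#5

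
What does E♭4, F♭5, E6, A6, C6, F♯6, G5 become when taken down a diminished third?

Eb4 gives C#4
Fb5 gives D5
E6 gives C##6
A6 gives F##6
C6 gives A#5
F#6 gives D##6
G5 gives E#5

C#4 D5 C##6 F##6 A#5 D##6 E#5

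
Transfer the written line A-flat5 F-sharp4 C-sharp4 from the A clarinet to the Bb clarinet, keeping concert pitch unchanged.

G5 E#4 B#3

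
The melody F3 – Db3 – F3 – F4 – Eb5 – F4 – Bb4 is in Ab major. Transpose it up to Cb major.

From Ab up to Cb is a minor third; apply that to each pitch.
F3 gives Ab3
Db3 gives Fb3
F3 gives Ab3
F4 gives Ab4
Eb5 gives Gb5
F4 gives Ab4
Bb4 gives Db5

Ab3 Fb3 Ab3 Ab4 Gb5 Ab4 Db5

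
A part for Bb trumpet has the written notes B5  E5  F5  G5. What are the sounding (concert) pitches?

A5 D5 Eb5 F5

Written C4 on the Bb trumpet sounds as Bb3, a major second lower; apply that shift to every note.
B5 becomes A5
E5 becomes D5
F5 becomes Eb5
G5 becomes F5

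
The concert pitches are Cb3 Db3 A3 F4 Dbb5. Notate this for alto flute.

Fb3 Gb3 D4 Bb4 Gbb5

Written C4 sounds as G3 on the alto flute, so concert pitches are written a perfect fourth up.
Cb3 → Fb3
Db3 → Gb3
A3 → D4
F4 → Bb4
Dbb5 → Gbb5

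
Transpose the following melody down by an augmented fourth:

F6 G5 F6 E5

Cb6 Db5 Cb6 Bb4

F6: a fourth down reaches C, and 6 semitones makes it Cb6.
G5: a fourth down reaches D, and 6 semitones makes it Db5.
F6 down an augmented fourth is Cb6.
An augmented fourth down from E5 gives Bb4.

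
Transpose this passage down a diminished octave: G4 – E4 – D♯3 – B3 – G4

G#3 E#3 D##2 B#2 G#3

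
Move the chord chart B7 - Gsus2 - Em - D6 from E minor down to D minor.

E minor down to D minor is a major second; each chord root moves by that interval while the quality stays the same.
B7: root B down a major second → A, giving A7.
Gsus2: root G down a major second → F, giving Fsus2.
Em: root E down a major second → D, giving Dm.
D6: root D down a major second → C, giving C6.

A7 Fsus2 Dm C6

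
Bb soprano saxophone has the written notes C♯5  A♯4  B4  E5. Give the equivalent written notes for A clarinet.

First find concert pitch: the Bb soprano saxophone sounds a major second below written, so C♯5 A♯4 B4 E5 sounds B4 G#4 A4 D5.
Then write for A clarinet: it sounds a minor third below written, so the part must be a minor third above concert.
B4 → D5
G#4 → B4
A4 → C5
D5 → F5

D5 B4 C5 F5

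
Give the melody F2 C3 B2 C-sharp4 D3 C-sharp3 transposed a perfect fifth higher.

F2 → C3
C3 → G3
B2 → F#3
C#4 → G#4
D3 → A3
C#3 → G#3

C3 G3 F#3 G#4 A3 G#3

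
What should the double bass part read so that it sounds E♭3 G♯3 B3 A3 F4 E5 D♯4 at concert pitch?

Written C4 sounds as C3 on the double bass, so concert pitches are written a perfect octave up.
Eb3 to Eb4
G#3 to G#4
B3 to B4
A3 to A4
F4 to F5
E5 to E6
D#4 to D#5

Eb4 G#4 B4 A4 F5 E6 D#5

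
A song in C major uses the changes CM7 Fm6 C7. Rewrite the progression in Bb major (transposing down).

C major down to Bb major is a major second; each chord root moves by that interval while the quality stays the same.
CM7: root C down a major second → Bb, giving BbM7.
Fm6: root F down a major second → Eb, giving Ebm6.
C7: root C down a major second → Bb, giving Bb7.

BbM7 Ebm6 Bb7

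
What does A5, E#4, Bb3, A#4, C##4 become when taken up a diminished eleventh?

A5 becomes Db7
E#4 becomes A5
Bb3 becomes Ebb5
A#4 becomes D6
C##4 becomes F#5

Db7 A5 Ebb5 D6 F#5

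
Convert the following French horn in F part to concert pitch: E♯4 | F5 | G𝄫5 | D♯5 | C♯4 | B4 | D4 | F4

Written C4 on the French horn in F sounds as F3, a perfect fifth lower; apply that shift to every note.
E#4 to A#3
F5 to Bb4
Gbb5 to Cbb5
D#5 to G#4
C#4 to F#3
B4 to E4
D4 to G3
F4 to Bb3

A#3 Bb4 Cbb5 G#4 F#3 E4 G3 Bb3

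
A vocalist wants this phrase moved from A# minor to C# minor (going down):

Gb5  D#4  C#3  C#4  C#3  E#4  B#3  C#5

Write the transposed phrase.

From A# down to C# is a major sixth; apply that to each pitch.
Gb5 -> Bbb4
D#4 -> F#3
C#3 -> E2
C#4 -> E3
C#3 -> E2
E#4 -> G#3
B#3 -> D#3
C#5 -> E4

Bbb4 F#3 E2 E3 E2 G#3 D#3 E4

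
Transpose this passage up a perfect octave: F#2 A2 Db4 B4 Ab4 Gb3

F#2: an octave up reaches F, and 12 semitones makes it F#3.
A2: an octave up reaches A, and 12 semitones makes it A3.
A perfect octave up from Db4 gives Db5.
A perfect octave up from B4 gives B5.
Ab4: an octave up reaches A, and 12 semitones makes it Ab5.
Gb3: an octave up reaches G, and 12 semitones makes it Gb4.

F#3 A3 Db5 B5 Ab5 Gb4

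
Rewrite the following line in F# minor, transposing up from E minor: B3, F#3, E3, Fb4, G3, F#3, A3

From E up to F# is a major second; apply that to each pitch.
B3 gives C#4
F#3 gives G#3
E3 gives F#3
Fb4 gives Gb4
G3 gives A3
F#3 gives G#3
A3 gives B3

C#4 G#3 F#3 Gb4 A3 G#3 B3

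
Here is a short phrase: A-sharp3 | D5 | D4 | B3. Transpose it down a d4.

E##3 A#4 A#3 F##3

A#3 becomes E##3
D5 becomes A#4
D4 becomes A#3
B3 becomes F##3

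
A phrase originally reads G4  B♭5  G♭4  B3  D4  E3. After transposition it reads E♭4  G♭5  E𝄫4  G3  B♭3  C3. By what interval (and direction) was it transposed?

From G4 to Eb4 is 3 letter names — a third of some quality.
Eb4 to G4 is 4 semitones, which makes it a major third; the second version is lower, so the direction is down.
Checking another pair — E3 → C3 — gives the same interval.

down a major third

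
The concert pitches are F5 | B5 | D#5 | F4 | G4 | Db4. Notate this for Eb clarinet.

D5 G#5 B#4 D4 E4 Bb3

Written C4 sounds as Eb4 on the Eb clarinet, so concert pitches are written a minor third down.
F5 → D5
B5 → G#5
D#5 → B#4
F4 → D4
G4 → E4
Db4 → Bb3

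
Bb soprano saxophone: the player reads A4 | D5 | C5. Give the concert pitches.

G4 C5 Bb4

The Bb soprano saxophone sounds a major second below written, so transpose each written note down a major second.
A4 gives G4
D5 gives C5
C5 gives Bb4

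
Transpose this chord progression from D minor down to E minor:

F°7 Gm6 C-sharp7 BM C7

G°7 Am6 D#7 C#M D7

D minor down to E minor is a minor seventh; each chord root moves by that interval while the quality stays the same.
F°7: root F down a minor seventh → G, giving G°7.
Gm6: root G down a minor seventh → A, giving Am6.
C-sharp7: root C-sharp down a minor seventh → D#, giving D#7.
BM: root B down a minor seventh → C#, giving C#M.
C7: root C down a minor seventh → D, giving D7.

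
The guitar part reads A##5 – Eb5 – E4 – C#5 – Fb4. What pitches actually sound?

A##4 Eb4 E3 C#4 Fb3

Written C4 on the guitar sounds as C3, a perfect octave lower; apply that shift to every note.
A##5 → A##4
Eb5 → Eb4
E4 → E3
C#5 → C#4
Fb4 → Fb3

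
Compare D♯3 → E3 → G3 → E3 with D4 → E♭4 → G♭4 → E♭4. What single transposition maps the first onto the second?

up a diminished octave

Take the first pair: D#3 → D4. D to D spans 8 letter names, so the interval is some kind of octave.
D#3 to D4 is 11 semitones, which makes it a diminished octave; the second version is higher, so the direction is up.
Checking another pair — E3 → Eb4 — gives the same interval.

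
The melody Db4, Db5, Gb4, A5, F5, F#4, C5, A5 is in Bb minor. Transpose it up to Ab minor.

Cb5 Cb6 Fb5 G6 Eb6 E5 Bb5 G6

Bb minor to Ab minor up is a minor seventh, so every note moves up by that interval.
Db4 → Cb5
Db5 → Cb6
Gb4 → Fb5
A5 → G6
F5 → Eb6
F#4 → E5
C5 → Bb5
A5 → G6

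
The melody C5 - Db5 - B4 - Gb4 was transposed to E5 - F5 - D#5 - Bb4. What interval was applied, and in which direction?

From C5 to E5 is 3 letter names — a third of some quality.
C5 to E5 is 4 semitones, which makes it a major third; the second version is higher, so the direction is up.
Checking another pair — Gb4 → Bb4 — gives the same interval.

up a major third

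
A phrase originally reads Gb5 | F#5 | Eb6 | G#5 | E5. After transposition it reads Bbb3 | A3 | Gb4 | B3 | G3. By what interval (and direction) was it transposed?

down a major thirteenth

From Gb5 to Bbb3 is 13 letter names — a thirteenth of some quality.
Bbb3 to Gb5 is 21 semitones, which makes it a major thirteenth; the second version is lower, so the direction is down.
Checking another pair — E5 → G3 — gives the same interval.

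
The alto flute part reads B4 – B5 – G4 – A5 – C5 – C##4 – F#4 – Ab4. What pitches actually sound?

F#4 F#5 D4 E5 G4 G##3 C#4 Eb4

The alto flute sounds a perfect fourth below written, so transpose each written note down a perfect fourth.
B4 -> F#4
B5 -> F#5
G4 -> D4
A5 -> E5
C5 -> G4
C##4 -> G##3
F#4 -> C#4
Ab4 -> Eb4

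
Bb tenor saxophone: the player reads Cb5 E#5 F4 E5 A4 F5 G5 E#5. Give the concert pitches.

Bbb3 D#4 Eb3 D4 G3 Eb4 F4 D#4

Written C4 on the Bb tenor saxophone sounds as Bb2, a major ninth lower; apply that shift to every note.
Cb5 gives Bbb3
E#5 gives D#4
F4 gives Eb3
E5 gives D4
A4 gives G3
F5 gives Eb4
G5 gives F4
E#5 gives D#4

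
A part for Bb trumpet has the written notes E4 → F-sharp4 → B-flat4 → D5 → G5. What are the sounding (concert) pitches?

The Bb trumpet sounds a major second below written, so transpose each written note down a major second.
E4 becomes D4
F#4 becomes E4
Bb4 becomes Ab4
D5 becomes C5
G5 becomes F5

D4 E4 Ab4 C5 F5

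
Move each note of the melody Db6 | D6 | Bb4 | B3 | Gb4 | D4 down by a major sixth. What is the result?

Db6 gives Fb5
D6 gives F5
Bb4 gives Db4
B3 gives D3
Gb4 gives Bbb3
D4 gives F3

Fb5 F5 Db4 D3 Bbb3 F3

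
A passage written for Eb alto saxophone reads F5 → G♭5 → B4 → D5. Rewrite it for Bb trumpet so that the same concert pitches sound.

Bb4 Cb5 E4 G4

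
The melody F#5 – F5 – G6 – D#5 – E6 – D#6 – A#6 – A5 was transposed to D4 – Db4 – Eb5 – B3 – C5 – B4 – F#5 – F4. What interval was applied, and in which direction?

down a major tenth

Take the first pair: F#5 → D4. F to D spans 10 letter names, so the interval is some kind of tenth.
D4 to F#5 is 16 semitones, which makes it a major tenth; the second version is lower, so the direction is down.
Checking another pair — A5 → F4 — gives the same interval.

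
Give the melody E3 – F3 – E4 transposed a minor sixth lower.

E3 gives G#2
F3 gives A2
E4 gives G#3

G#2 A2 G#3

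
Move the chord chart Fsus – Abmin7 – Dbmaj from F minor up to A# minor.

A#sus C#min7 F#maj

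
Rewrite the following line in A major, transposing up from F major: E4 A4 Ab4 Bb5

G#4 C#5 C5 D6

From F up to A is a major third; apply that to each pitch.
E4 gives G#4
A4 gives C#5
Ab4 gives C5
Bb5 gives D6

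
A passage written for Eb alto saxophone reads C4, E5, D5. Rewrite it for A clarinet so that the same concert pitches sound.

First find concert pitch: the Eb alto saxophone sounds a major sixth below written, so C4 E5 D5 sounds Eb3 G4 F4.
Then write for A clarinet: it sounds a minor third below written, so the part must be a minor third above concert.
Eb3 → Gb3
G4 → Bb4
F4 → Ab4

Gb3 Bb4 Ab4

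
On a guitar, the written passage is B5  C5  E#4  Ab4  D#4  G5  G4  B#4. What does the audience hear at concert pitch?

Written C4 on the guitar sounds as C3, a perfect octave lower; apply that shift to every note.
B5 gives B4
C5 gives C4
E#4 gives E#3
Ab4 gives Ab3
D#4 gives D#3
G5 gives G4
G4 gives G3
B#4 gives B#3

B4 C4 E#3 Ab3 D#3 G4 G3 B#3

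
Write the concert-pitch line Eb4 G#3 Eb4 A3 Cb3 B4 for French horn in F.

Bb4 D#4 Bb4 E4 Gb3 F#5

Written C4 sounds as F3 on the French horn in F, so concert pitches are written a perfect fifth up.
Eb4 gives Bb4
G#3 gives D#4
Eb4 gives Bb4
A3 gives E4
Cb3 gives Gb3
B4 gives F#5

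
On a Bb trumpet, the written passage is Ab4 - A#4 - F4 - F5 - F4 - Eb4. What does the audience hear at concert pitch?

Gb4 G#4 Eb4 Eb5 Eb4 Db4

The Bb trumpet sounds a major second below written, so transpose each written note down a major second.
Ab4 -> Gb4
A#4 -> G#4
F4 -> Eb4
F5 -> Eb5
F4 -> Eb4
Eb4 -> Db4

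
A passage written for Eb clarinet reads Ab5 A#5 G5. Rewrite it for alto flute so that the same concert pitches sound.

First find concert pitch: the Eb clarinet sounds a minor third above written, so Ab5 A#5 G5 sounds Cb6 C#6 Bb5.
Then write for alto flute: it sounds a perfect fourth below written, so the part must be a perfect fourth above concert.
Cb6 → Fb6
C#6 → F#6
Bb5 → Eb6

Fb6 F#6 Eb6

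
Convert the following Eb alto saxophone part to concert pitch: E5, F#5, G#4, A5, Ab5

G4 A4 B3 C5 Cb5

Written C4 on the Eb alto saxophone sounds as Eb3, a major sixth lower; apply that shift to every note.
E5 gives G4
F#5 gives A4
G#4 gives B3
A5 gives C5
Ab5 gives Cb5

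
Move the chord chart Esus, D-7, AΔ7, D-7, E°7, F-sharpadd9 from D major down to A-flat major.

Bbsus Ab-7 EbΔ7 Ab-7 Bb°7 Cadd9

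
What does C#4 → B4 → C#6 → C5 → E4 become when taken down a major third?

A3 G4 A5 Ab4 C4

C#4 -> A3
B4 -> G4
C#6 -> A5
C5 -> Ab4
E4 -> C4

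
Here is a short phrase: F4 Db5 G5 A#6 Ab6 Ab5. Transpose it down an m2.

E4 C5 F#5 G##6 G6 G5

F4 -> E4
Db5 -> C5
G5 -> F#5
A#6 -> G##6
Ab6 -> G6
Ab5 -> G5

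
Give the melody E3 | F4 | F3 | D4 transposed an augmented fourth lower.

Bb2 Cb4 Cb3 Ab3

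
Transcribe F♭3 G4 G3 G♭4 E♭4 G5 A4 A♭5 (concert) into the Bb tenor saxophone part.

The Bb tenor saxophone sounds a major ninth below written, so the written part must be a major ninth above concert — transpose each note up.
Fb3 → Gb4
G4 → A5
G3 → A4
Gb4 → Ab5
Eb4 → F5
G5 → A6
A4 → B5
Ab5 → Bb6

Gb4 A5 A4 Ab5 F5 A6 B5 Bb6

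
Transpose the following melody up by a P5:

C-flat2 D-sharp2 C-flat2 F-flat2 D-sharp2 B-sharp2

Cb2 up a perfect fifth is Gb2.
D#2 up a perfect fifth is A#2.
A perfect fifth up from Cb2 gives Gb2.
Fb2: a fifth up reaches C, and 7 semitones makes it Cb3.
A perfect fifth up from D#2 gives A#2.
B#2: a fifth up reaches F, and 7 semitones makes it F##3.

Gb2 A#2 Gb2 Cb3 A#2 F##3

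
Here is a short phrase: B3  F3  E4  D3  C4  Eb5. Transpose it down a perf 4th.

B3: a fourth down reaches F, and 5 semitones makes it F#3.
F3 down a perfect fourth is C3.
E4: a fourth down reaches B, and 5 semitones makes it B3.
D3: a fourth down reaches A, and 5 semitones makes it A2.
A perfect fourth down from C4 gives G3.
Eb5 down a perfect fourth is Bb4.

F#3 C3 B3 A2 G3 Bb4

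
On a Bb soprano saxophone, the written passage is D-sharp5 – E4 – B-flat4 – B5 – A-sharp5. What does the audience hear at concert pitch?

C#5 D4 Ab4 A5 G#5

Written C4 on the Bb soprano saxophone sounds as Bb3, a major second lower; apply that shift to every note.
D#5 → C#5
E4 → D4
Bb4 → Ab4
B5 → A5
A#5 → G#5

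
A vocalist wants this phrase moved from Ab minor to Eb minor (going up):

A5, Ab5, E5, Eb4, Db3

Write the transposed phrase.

From Ab up to Eb is a perfect fifth; apply that to each pitch.
A5 → E6
Ab5 → Eb6
E5 → B5
Eb4 → Bb4
Db3 → Ab3

E6 Eb6 B5 Bb4 Ab3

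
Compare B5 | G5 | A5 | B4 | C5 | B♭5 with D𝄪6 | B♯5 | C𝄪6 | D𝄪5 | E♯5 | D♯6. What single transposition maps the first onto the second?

Take the first pair: B5 → D##6. B to D spans 3 letter names, so the interval is some kind of third.
B5 to D##6 is 5 semitones, which makes it an augmented third; the second version is higher, so the direction is up.
Checking another pair — Bb5 → D#6 — gives the same interval.

up an augmented third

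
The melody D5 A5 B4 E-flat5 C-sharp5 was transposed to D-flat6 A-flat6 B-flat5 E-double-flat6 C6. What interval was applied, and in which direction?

up a diminished octave

Take the first pair: D5 → Db6. D to D spans 8 letter names, so the interval is some kind of octave.
D5 to Db6 is 11 semitones, which makes it a diminished octave; the second version is higher, so the direction is up.
Checking another pair — C#5 → C6 — gives the same interval.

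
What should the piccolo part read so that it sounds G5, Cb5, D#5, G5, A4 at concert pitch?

Written C4 sounds as C5 on the piccolo, so concert pitches are written a perfect octave down.
G5 gives G4
Cb5 gives Cb4
D#5 gives D#4
G5 gives G4
A4 gives A3

G4 Cb4 D#4 G4 A3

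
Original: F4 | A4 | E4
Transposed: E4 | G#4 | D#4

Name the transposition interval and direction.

Take the first pair: F4 → E4. F to E spans 2 letter names, so the interval is some kind of second.
E4 to F4 is 1 semitone, which makes it a minor second; the second version is lower, so the direction is down.
Checking another pair — E4 → D#4 — gives the same interval.

down a minor second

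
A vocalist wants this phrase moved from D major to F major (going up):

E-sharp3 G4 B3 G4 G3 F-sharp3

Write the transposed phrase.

D major to F major up is a minor third, so every note moves up by that interval.
E#3 -> G#3
G4 -> Bb4
B3 -> D4
G4 -> Bb4
G3 -> Bb3
F#3 -> A3

G#3 Bb4 D4 Bb4 Bb3 A3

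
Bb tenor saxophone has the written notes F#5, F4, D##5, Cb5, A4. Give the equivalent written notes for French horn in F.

First find concert pitch: the Bb tenor saxophone sounds a major ninth below written, so F#5 F4 D##5 Cb5 A4 sounds E4 Eb3 C##4 Bbb3 G3.
Then write for French horn in F: it sounds a perfect fifth below written, so the part must be a perfect fifth above concert.
E4 → B4
Eb3 → Bb3
C##4 → G##4
Bbb3 → Fb4
G3 → D4

B4 Bb3 G##4 Fb4 D4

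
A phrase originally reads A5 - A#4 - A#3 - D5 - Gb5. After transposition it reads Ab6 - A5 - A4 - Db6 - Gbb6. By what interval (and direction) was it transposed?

From A5 to Ab6 is 8 letter names — an octave of some quality.
A5 to Ab6 is 11 semitones, which makes it a diminished octave; the second version is higher, so the direction is up.
Checking another pair — Gb5 → Gbb6 — gives the same interval.

up a diminished octave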